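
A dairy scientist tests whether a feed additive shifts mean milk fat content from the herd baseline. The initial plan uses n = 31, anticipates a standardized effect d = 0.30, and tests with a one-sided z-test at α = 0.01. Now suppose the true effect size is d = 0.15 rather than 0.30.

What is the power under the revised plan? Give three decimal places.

With d = 0.15: δ = d·√n = 0.15 × √31 = 0.8352. Critical value z_{0.01} = 2.326.
Revised power = Φ(δ − 2.326) = Φ(-1.491) = 0.0680.

Power ≈ 0.068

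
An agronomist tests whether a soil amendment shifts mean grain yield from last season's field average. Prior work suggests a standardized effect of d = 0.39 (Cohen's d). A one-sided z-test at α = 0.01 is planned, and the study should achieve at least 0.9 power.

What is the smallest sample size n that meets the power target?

n = 86

Set Φ(δ − 2.326) = 0.9; then δ − 2.326 = Φ⁻¹(0.9) = 1.282, giving δ = 3.608.
δ = d·√n ⇒ n = (δ/d)² = (3.608 / 0.39)² = 85.58.
Rounding up, n = 86.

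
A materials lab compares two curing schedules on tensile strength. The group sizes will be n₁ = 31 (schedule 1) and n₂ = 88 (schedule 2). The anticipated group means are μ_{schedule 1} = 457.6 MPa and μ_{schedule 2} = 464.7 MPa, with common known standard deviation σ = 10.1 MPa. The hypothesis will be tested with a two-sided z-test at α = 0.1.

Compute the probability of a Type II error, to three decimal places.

Standardized effect: d = |μ_{schedule 1} − μ_{schedule 2}| / σ = |457.6 − 464.7| / 10.1 = 0.7030
Noncentrality parameter: δ = d / √(1/n₁ + 1/n₂) = 0.7030 / √(1/31 + 1/88) = 3.3658
Critical value for a two-sided test at α = 0.1: z_{α/2} = 1.645.
Power = Φ(δ − 1.645) + Φ(−δ − 1.645) = Φ(1.721) + Φ(-5.011) = 0.9574 + 0.0000 = 0.9574.
Type II error: β = 1 − power = 1 − 0.9574 = 0.0426.

β ≈ 0.043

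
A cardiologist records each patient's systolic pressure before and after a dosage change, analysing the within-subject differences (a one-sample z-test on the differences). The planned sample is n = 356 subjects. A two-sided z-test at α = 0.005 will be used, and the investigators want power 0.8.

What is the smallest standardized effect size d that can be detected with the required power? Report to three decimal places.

d ≈ 0.193

Required noncentrality: δ = z_{0.0025} + z_{0.20} = 2.807 + 0.842 = 3.649.
(Lower-tail contribution to power is negligible for δ > 0.)
δ = d·√n ⇒ d = δ/√n = 3.649/√356 = 0.1934.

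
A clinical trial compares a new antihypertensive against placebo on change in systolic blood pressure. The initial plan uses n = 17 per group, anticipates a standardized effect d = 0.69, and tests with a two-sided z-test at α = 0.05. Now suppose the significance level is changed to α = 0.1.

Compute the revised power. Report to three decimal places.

δ = d·√(n/2) = 0.69 × √(17/2) = 2.0117 (unchanged). New critical value: z_{0.05} = 1.645.
Revised power = Φ(δ − 1.645) + Φ(−δ − 1.645) = Φ(0.367) + Φ(-3.657) = 0.6431 + 0.0001 = 0.6433.

Power ≈ 0.643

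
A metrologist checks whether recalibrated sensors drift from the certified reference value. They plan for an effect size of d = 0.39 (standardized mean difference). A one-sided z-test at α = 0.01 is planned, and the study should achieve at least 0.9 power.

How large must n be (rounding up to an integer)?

n = 86

Set Φ(δ − 2.326) = 0.9; then δ − 2.326 = Φ⁻¹(0.9) = 1.282, giving δ = 3.608.
δ = d·√n ⇒ n = (δ/d)² = (3.608 / 0.39)² = 85.58.
Round up to the next whole unit.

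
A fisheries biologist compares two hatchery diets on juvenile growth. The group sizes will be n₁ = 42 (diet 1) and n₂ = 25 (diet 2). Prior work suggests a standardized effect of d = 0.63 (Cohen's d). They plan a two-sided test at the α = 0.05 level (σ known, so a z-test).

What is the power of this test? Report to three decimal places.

Power ≈ 0.703

Noncentrality parameter: λ = d / √(1/n₁ + 1/n₂) = 0.63 / √(1/42 + 1/25) = 2.4940
Critical value for a two-sided test at α = 0.05: z_{α/2} = 1.960.
Power = Φ(λ − 1.960) + Φ(−λ − 1.960) = Φ(0.534) + Φ(-4.454) = 0.7033 + 0.0000 = 0.7033.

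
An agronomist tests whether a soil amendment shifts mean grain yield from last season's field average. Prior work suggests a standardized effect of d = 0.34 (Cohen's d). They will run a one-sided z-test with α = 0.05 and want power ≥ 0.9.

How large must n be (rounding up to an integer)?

n = 75

For power 0.9 need Φ(δ − z_{0.05}) = 0.9, so δ = z_{0.05} + z_{0.10} = 1.645 + 1.282 = 2.926.
δ = d·√n ⇒ n = (δ/d)² = (2.926 / 0.34)² = 74.08.
Rounding up, n = 75.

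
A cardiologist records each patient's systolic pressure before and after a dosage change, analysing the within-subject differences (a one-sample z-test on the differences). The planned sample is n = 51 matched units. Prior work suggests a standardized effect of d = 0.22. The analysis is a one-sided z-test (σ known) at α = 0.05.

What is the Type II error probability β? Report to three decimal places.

Noncentrality parameter: δ = d·√n = 0.22 × √51 = 1.5711
One-sided α = 0.05 → critical value z_{0.05} = 1.645.
Power = Φ(δ − 1.645) = Φ(-0.074) = 0.4706.
Type II error: β = 1 − power = 1 − 0.4706 = 0.5294.

β ≈ 0.529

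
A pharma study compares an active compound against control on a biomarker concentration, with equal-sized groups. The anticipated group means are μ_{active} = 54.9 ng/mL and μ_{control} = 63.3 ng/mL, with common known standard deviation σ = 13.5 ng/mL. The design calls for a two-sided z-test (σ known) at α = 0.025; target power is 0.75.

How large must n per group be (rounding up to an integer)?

Standardized effect: d = |μ_{active} − μ_{control}| / σ = |54.9 − 63.3| / 13.5 = 0.6222
For power 0.75 need Φ(δ − z_{0.0125}) = 0.75, so δ = z_{0.0125} + z_{0.25} = 2.241 + 0.674 = 2.916.
(Ignoring the negligible lower-tail rejection probability gives the usual closed-form inversion.)
δ = d·√(n/2) ⇒ n = 2(δ/d)² = 2 × (2.916 / 0.6222)² = 43.92.
Rounding up, n = 44 per group.

n = 44 per group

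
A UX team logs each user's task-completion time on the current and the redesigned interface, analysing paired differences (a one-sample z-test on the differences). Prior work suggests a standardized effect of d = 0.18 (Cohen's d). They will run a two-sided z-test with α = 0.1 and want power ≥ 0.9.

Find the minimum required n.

For power 0.9 need Φ(δ − z_{0.05}) = 0.9, so δ = z_{0.05} + z_{0.10} = 1.645 + 1.282 = 2.926.
(For δ > 0 the lower-tail rejection region contributes negligibly to power, so the one-term inversion is standard.)
δ = d·√n ⇒ n = (δ/d)² = (2.926 / 0.18)² = 264.32.
Rounding up, n = 265.

n = 265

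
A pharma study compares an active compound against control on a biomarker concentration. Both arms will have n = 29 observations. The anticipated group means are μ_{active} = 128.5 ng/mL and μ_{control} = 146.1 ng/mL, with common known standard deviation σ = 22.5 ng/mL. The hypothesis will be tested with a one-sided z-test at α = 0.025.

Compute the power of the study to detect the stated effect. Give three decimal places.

Standardized effect: d = |μ_{active} − μ_{control}| / σ = |128.5 − 146.1| / 22.5 = 0.7822
Noncentrality parameter: δ = d·√(n/2) = 0.7822 × √(29/2) = 2.9786
Critical value for a one-sided test at α = 0.025: z_α = 1.960.
Power = P(Z > 1.960 − δ) = Φ(1.019) = 0.8458.

Power ≈ 0.846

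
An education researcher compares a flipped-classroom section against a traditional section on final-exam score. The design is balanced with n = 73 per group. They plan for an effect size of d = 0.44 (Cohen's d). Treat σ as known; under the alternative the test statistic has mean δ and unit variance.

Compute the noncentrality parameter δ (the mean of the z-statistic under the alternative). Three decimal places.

δ ≈ 2.658

The noncentrality parameter scales effect size by the design's sample-size factor: δ = d·√(n/2) = 0.44 × √(73/2) = 2.6583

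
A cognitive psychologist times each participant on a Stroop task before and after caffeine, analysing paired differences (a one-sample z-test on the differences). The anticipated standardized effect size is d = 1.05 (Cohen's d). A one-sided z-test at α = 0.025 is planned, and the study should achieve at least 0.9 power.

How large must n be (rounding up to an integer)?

n = 10

Set Φ(δ − 1.960) = 0.9; then δ − 1.960 = Φ⁻¹(0.9) = 1.282, giving δ = 3.242.
δ = d·√n ⇒ n = (δ/d)² = (3.242 / 1.05)² = 9.53.
Rounding up, n = 10.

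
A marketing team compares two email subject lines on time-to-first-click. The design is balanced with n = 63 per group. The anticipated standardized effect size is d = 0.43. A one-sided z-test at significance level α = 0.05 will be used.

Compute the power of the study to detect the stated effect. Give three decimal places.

Noncentrality parameter: δ = d·√(n/2) = 0.43 × √(63/2) = 2.4134
Critical value for a one-sided test at α = 0.05: z_α = 1.645.
Power = P(Z > 1.645 − δ) = Φ(0.769) = 0.7789.

Power ≈ 0.779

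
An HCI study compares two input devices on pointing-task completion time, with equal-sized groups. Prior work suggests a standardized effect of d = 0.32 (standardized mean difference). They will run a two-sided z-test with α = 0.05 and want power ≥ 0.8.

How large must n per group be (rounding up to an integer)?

n = 154 per group

Set Φ(δ − 1.960) = 0.8; then δ − 1.960 = Φ⁻¹(0.8) = 0.842, giving δ = 2.802.
(The Φ(−δ − z_{α/2}) term is vanishingly small for δ > 0 and is dropped in the standard sample-size formula.)
δ = d·√(n/2) ⇒ n = 2(δ/d)² = 2 × (2.802 / 0.32)² = 153.30.
Round up to the next whole unit.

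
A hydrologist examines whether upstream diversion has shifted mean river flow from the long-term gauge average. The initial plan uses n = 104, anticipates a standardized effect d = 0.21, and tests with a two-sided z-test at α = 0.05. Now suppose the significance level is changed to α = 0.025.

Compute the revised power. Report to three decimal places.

Power ≈ 0.460

δ = d·√n = 0.21 × √104 = 2.1416 (unchanged). New critical value: z_{0.0125} = 2.241.
Revised power = Φ(δ − 2.241) + Φ(−δ − 2.241) = Φ(-0.100) + Φ(-4.383) = 0.4602 + 0.0000 = 0.4603.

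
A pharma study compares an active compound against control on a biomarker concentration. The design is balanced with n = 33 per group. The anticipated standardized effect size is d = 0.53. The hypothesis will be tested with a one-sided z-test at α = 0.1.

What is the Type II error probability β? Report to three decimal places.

β ≈ 0.192

Noncentrality parameter: δ = d·√(n/2) = 0.53 × √(33/2) = 2.1529
One-sided α = 0.1 → critical value z_{0.1} = 1.282.
Power = P(Z > 1.282 − δ) = Φ(0.871) = 0.8082.
Type II error: β = 1 − power = 1 − 0.8082 = 0.1918.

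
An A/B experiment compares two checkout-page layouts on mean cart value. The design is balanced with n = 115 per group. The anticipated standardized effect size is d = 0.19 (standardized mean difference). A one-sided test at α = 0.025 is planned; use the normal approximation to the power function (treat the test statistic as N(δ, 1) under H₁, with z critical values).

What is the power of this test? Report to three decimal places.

Power ≈ 0.302

Noncentrality parameter: δ = d·√(n/2) = 0.19 × √(115/2) = 1.4407
One-sided α = 0.025 → critical value z_{0.025} = 1.960.
Power = Φ(δ − 1.960) = Φ(-0.519) = 0.3018.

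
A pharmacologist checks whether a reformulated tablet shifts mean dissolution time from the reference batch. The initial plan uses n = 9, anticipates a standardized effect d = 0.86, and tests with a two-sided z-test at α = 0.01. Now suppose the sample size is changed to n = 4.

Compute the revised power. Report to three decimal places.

With n = 4: δ = d·√n = 0.86 × √4 = 1.7200. Critical value z_{0.005} = 2.576.
Revised power = Φ(δ − 2.576) + Φ(−δ − 2.576) = Φ(-0.856) + Φ(-4.296) = 0.1960 + 0.0000 = 0.1961.

Power ≈ 0.196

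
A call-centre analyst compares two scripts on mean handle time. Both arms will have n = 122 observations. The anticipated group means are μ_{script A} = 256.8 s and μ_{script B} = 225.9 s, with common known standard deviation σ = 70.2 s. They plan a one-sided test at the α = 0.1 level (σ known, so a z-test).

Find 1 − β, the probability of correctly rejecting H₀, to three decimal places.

Power ≈ 0.984

Standardized effect: d = |μ_{script A} − μ_{script B}| / σ = |256.8 − 225.9| / 70.2 = 0.4402
Noncentrality parameter: δ = d·√(n/2) = 0.4402 × √(122/2) = 3.4378
One-sided α = 0.1 → critical value z_{0.1} = 1.282.
Power = P(Z > 1.282 − δ) = Φ(2.156) = 0.9845.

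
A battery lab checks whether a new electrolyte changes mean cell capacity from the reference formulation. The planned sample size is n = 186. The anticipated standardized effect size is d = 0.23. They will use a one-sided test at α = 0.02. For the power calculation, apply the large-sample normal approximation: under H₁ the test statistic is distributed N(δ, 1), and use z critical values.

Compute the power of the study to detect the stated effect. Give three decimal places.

Noncentrality parameter: δ = d·√n = 0.23 × √186 = 3.1368
One-sided α = 0.02 → critical value z_{0.02} = 2.054.
Power = Φ(δ − 2.054) = Φ(1.083) = 0.8606.

Power ≈ 0.861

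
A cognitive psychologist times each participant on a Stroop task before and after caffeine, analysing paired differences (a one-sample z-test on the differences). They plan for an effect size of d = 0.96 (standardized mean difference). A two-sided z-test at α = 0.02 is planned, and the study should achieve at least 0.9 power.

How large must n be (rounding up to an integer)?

n = 15

For power 0.9 need Φ(δ − z_{0.01}) = 0.9, so δ = z_{0.01} + z_{0.10} = 2.326 + 1.282 = 3.608.
(The Φ(−δ − z_{α/2}) term is vanishingly small for δ > 0 and is dropped in the standard sample-size formula.)
δ = d·√n ⇒ n = (δ/d)² = (3.608 / 0.96)² = 14.12.
Rounding up, n = 15.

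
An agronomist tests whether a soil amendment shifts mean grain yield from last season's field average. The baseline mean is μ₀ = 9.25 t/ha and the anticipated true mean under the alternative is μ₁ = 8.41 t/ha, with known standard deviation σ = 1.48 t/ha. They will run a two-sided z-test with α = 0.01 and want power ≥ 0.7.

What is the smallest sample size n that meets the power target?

n = 30

Standardized effect: d = |μ₁ − μ₀| / σ = |8.41 − 9.25| / 1.48 = 0.5676
For power 0.7 need Φ(δ − z_{0.005}) = 0.7, so δ = z_{0.005} + z_{0.30} = 2.576 + 0.524 = 3.100.
(Ignoring the negligible lower-tail rejection probability gives the usual closed-form inversion.)
δ = d·√n ⇒ n = (δ/d)² = (3.100 / 0.5676)² = 29.84.
Rounding up, n = 30.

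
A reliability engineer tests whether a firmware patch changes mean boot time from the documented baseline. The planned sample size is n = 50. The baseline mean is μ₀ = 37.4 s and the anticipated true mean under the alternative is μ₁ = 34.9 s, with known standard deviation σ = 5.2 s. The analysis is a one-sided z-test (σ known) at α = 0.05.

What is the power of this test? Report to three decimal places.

Standardized effect: d = |μ₁ − μ₀| / σ = |34.9 − 37.4| / 5.2 = 0.4808
Noncentrality parameter: δ = d·√n = 0.4808 × √50 = 3.3996
Critical value for a one-sided test at α = 0.05: z_α = 1.645.
Power = Φ(δ − 1.645) = Φ(1.755) = 0.9603.

Power ≈ 0.960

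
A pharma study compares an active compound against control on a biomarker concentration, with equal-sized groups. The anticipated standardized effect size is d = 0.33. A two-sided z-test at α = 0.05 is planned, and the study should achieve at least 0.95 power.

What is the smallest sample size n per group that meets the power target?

Set Φ(δ − 1.960) = 0.95; then δ − 1.960 = Φ⁻¹(0.95) = 1.645, giving δ = 3.605.
(Ignoring the negligible lower-tail rejection probability gives the usual closed-form inversion.)
δ = d·√(n/2) ⇒ n = 2(δ/d)² = 2 × (3.605 / 0.33)² = 238.65.
Rounding up, n = 239 per group.

n = 239 per group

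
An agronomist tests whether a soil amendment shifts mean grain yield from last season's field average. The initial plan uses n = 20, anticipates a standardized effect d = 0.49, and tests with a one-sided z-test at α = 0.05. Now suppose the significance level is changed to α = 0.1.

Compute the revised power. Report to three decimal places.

Power ≈ 0.819

δ = d·√n = 0.49 × √20 = 2.1913 (unchanged). New critical value: z_{0.1} = 1.282.
Revised power = P(Z > 1.282 − δ) = Φ(0.910) = 0.8185.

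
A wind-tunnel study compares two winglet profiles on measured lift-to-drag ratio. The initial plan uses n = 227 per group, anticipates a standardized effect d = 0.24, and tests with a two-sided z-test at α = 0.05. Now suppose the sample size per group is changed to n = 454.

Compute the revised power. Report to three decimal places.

Power ≈ 0.951

With n = 454 per group: δ = d·√(n/2) = 0.24 × √(454/2) = 3.6160. Critical value z_{0.025} = 1.960.
Revised power = Φ(δ − 1.960) + Φ(−δ − 1.960) = Φ(1.656) + Φ(-5.576) = 0.9511 + 0.0000 = 0.9511.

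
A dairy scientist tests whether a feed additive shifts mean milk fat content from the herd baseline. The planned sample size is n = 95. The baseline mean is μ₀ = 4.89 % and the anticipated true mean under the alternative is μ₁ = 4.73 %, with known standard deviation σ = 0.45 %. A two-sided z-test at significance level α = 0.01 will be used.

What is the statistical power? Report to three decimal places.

Standardized effect: d = |μ₁ − μ₀| / σ = |4.73 − 4.89| / 0.45 = 0.3556
Noncentrality parameter: δ = d·√n = 0.3556 × √95 = 3.4655
Two-sided α = 0.01 → critical value z_{0.005} = 2.576.
Power = Φ(δ − 2.576) + Φ(−δ − 2.576) = Φ(0.890) + Φ(-6.041) = 0.8132 + 0.0000 = 0.8132.

Power ≈ 0.813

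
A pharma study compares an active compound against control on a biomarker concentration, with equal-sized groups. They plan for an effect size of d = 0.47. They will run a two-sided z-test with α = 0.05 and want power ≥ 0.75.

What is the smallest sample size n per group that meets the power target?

For power 0.75 need Φ(δ − z_{0.025}) = 0.75, so δ = z_{0.025} + z_{0.25} = 1.960 + 0.674 = 2.634.
(The Φ(−δ − z_{α/2}) term is vanishingly small for δ > 0 and is dropped in the standard sample-size formula.)
δ = d·√(n/2) ⇒ n = 2(δ/d)² = 2 × (2.634 / 0.47)² = 62.84.
Rounding up, n = 63 per group.

n = 63 per group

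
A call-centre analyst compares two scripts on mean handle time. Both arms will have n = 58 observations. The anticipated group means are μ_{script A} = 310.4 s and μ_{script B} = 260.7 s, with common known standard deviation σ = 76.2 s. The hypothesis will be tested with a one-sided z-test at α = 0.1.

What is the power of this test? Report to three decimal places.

Standardized effect: d = |μ_{script A} − μ_{script B}| / σ = |310.4 − 260.7| / 76.2 = 0.6522
Noncentrality parameter: δ = d·√(n/2) = 0.6522 × √(58/2) = 3.5124
One-sided α = 0.1 → critical value z_{0.1} = 1.282.
Power = P(Z > 1.282 − δ) = Φ(2.231) = 0.9872.

Power ≈ 0.987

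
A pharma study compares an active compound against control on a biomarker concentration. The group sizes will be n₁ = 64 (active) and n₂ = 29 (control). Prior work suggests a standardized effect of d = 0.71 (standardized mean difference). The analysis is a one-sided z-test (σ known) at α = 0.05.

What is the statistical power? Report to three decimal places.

Power ≈ 0.937

Noncentrality parameter: δ = d / √(1/n₁ + 1/n₂) = 0.71 / √(1/64 + 1/29) = 3.1718
One-sided α = 0.05 → critical value z_{0.05} = 1.645.
Power = Φ(δ − 1.645) = Φ(1.527) = 0.9366.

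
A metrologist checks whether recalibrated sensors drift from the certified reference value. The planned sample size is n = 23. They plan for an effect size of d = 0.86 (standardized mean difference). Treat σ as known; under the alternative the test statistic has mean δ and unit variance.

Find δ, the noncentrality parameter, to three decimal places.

The noncentrality parameter scales effect size by the design's sample-size factor: δ = d·√n = 0.86 × √23 = 4.1244

δ ≈ 4.124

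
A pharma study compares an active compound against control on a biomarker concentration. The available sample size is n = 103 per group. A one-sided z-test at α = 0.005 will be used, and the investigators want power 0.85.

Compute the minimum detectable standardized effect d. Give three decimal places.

Need Φ(δ − 2.576) = 0.85, so δ = 2.576 + 1.036 = 3.612.
δ = d·√(n/2) ⇒ d = δ/√(n/2) = 3.612/√(103/2) = 0.5034.

d ≈ 0.503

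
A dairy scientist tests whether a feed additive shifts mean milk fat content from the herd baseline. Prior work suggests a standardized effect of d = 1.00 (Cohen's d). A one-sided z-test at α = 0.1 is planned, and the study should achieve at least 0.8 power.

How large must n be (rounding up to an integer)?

Set Φ(δ − 1.282) = 0.8; then δ − 1.282 = Φ⁻¹(0.8) = 0.842, giving δ = 2.123.
δ = d·√n ⇒ n = (δ/d)² = (2.123 / 1.00)² = 4.51.
Round up to the next whole unit.

n = 5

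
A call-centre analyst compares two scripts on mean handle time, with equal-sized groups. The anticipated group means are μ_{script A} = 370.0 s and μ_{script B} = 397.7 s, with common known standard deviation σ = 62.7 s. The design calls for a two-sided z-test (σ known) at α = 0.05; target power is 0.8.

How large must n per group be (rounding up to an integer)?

Standardized effect: d = |μ_{script A} − μ_{script B}| / σ = |370.0 − 397.7| / 62.7 = 0.4418
Set Φ(δ − 1.960) = 0.8; then δ − 1.960 = Φ⁻¹(0.8) = 0.842, giving δ = 2.802.
(For δ > 0 the lower-tail rejection region contributes negligibly to power, so the one-term inversion is standard.)
δ = d·√(n/2) ⇒ n = 2(δ/d)² = 2 × (2.802 / 0.4418)² = 80.43.
Round up to the next whole unit.

n = 81 per group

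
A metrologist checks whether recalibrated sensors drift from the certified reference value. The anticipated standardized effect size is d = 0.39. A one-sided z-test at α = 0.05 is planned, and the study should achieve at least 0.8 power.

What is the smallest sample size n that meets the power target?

n = 41

For power 0.8 need Φ(δ − z_{0.05}) = 0.8, so δ = z_{0.05} + z_{0.20} = 1.645 + 0.842 = 2.486.
δ = d·√n ⇒ n = (δ/d)² = (2.486 / 0.39)² = 40.65.
Rounding up, n = 41.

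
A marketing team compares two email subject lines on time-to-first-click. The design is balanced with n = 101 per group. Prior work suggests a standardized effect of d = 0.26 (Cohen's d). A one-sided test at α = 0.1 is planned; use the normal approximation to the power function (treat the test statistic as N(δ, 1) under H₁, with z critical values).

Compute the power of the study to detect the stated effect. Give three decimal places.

Noncentrality parameter: δ = d·√(n/2) = 0.26 × √(101/2) = 1.8476
One-sided α = 0.1 → critical value z_{0.1} = 1.282.
Power = Φ(δ − 1.282) = Φ(0.566) = 0.7143.

Power ≈ 0.714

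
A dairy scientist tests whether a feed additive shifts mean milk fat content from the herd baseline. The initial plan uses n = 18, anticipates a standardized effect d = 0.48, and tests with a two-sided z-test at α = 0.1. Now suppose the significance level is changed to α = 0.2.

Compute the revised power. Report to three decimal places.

Power ≈ 0.775

δ = d·√n = 0.48 × √18 = 2.0365 (unchanged). New critical value: z_{0.1} = 1.282.
Revised power = Φ(δ − 1.282) + Φ(−δ − 1.282) = Φ(0.755) + Φ(-3.318) = 0.7749 + 0.0005 = 0.7753.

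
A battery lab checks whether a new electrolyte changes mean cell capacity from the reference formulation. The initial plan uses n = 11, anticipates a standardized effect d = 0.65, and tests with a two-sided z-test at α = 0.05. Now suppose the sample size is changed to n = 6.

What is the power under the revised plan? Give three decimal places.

With n = 6: δ = d·√n = 0.65 × √6 = 1.5922. Critical value z_{0.025} = 1.960.
Revised power = Φ(δ − 1.960) + Φ(−δ − 1.960) = Φ(-0.368) + Φ(-3.552) = 0.3565 + 0.0002 = 0.3567.

Power ≈ 0.357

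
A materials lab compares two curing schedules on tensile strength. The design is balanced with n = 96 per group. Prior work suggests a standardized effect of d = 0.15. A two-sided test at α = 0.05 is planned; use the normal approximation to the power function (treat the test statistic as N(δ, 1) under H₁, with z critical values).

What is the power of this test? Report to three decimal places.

Power ≈ 0.180

Noncentrality parameter: δ = d·√(n/2) = 0.15 × √(96/2) = 1.0392
Critical value for a two-sided test at α = 0.05: z_{α/2} = 1.960.
Power = Φ(δ − 1.960) + Φ(−δ − 1.960) = Φ(-0.921) + Φ(-2.999) = 0.1786 + 0.0014 = 0.1799.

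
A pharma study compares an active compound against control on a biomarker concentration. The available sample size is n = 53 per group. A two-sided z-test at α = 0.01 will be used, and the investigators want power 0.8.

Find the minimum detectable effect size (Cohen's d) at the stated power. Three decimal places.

d ≈ 0.664

Need Φ(δ − 2.576) = 0.8, so δ = 2.576 + 0.842 = 3.417.
(Lower-tail contribution to power is negligible for δ > 0.)
δ = d·√(n/2) ⇒ d = δ/√(n/2) = 3.417/√(53/2) = 0.6639.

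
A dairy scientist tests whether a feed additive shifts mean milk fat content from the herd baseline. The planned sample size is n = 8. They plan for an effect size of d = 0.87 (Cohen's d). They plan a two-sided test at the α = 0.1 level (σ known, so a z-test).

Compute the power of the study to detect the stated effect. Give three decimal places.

Noncentrality parameter: δ = d·√n = 0.87 × √8 = 2.4607
Critical value for a two-sided test at α = 0.1: z_{α/2} = 1.645.
Power = Φ(δ − 1.645) + Φ(−δ − 1.645) = Φ(0.816) + Φ(-4.106) = 0.7927 + 0.0000 = 0.7927.

Power ≈ 0.793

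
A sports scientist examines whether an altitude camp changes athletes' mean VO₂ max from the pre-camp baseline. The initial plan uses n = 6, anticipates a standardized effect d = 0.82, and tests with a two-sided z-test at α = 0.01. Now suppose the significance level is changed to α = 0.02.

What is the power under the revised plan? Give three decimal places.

δ = d·√n = 0.82 × √6 = 2.0086 (unchanged). New critical value: z_{0.01} = 2.326.
Revised power = Φ(δ − 2.326) + Φ(−δ − 2.326) = Φ(-0.318) + Φ(-4.335) = 0.3753 + 0.0000 = 0.3753.

Power ≈ 0.375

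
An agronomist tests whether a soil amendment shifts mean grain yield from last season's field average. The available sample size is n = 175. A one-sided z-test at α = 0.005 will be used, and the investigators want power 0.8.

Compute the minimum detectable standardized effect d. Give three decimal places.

d ≈ 0.258

Need Φ(δ − 2.576) = 0.8, so δ = 2.576 + 0.842 = 3.417.
δ = d·√n ⇒ d = δ/√n = 3.417/√175 = 0.2583.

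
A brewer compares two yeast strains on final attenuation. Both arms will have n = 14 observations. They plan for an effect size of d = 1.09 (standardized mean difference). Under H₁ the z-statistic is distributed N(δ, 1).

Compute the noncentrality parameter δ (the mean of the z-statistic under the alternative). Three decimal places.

The noncentrality parameter scales effect size by the design's sample-size factor: δ = d·√(n/2) = 1.09 × √(14/2) = 2.8839

δ ≈ 2.884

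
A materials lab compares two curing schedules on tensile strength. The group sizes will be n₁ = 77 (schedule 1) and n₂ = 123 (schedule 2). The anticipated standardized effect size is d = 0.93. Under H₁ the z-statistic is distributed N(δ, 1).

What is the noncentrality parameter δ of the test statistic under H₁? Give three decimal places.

δ ≈ 6.400

δ = d / √(1/n₁ + 1/n₂) = 0.93 / √(1/77 + 1/123) = 6.3998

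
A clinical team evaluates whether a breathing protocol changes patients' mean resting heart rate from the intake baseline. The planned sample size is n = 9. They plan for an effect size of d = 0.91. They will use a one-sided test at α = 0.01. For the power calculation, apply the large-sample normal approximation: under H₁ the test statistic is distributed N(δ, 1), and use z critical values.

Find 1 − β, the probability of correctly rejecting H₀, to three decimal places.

Noncentrality parameter: δ = d·√n = 0.91 × √9 = 2.7300
One-sided α = 0.01 → critical value z_{0.01} = 2.326.
Power = P(Z > 2.326 − δ) = Φ(0.404) = 0.6568.

Power ≈ 0.657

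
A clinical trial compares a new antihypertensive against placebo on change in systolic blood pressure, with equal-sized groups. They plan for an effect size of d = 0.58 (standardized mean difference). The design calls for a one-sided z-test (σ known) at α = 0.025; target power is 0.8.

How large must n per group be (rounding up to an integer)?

Set Φ(δ − 1.960) = 0.8; then δ − 1.960 = Φ⁻¹(0.8) = 0.842, giving δ = 2.802.
δ = d·√(n/2) ⇒ n = 2(δ/d)² = 2 × (2.802 / 0.58)² = 46.66.
Rounding up, n = 47 per group.

n = 47 per group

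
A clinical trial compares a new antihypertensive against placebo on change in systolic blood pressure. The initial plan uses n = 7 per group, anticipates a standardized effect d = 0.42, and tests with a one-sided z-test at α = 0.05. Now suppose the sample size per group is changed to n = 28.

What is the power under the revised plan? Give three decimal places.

Power ≈ 0.471

With n = 28 per group: δ = d·√(n/2) = 0.42 × √(28/2) = 1.5715. Critical value z_{0.05} = 1.645.
Revised power = Φ(δ − 1.645) = Φ(-0.073) = 0.4708.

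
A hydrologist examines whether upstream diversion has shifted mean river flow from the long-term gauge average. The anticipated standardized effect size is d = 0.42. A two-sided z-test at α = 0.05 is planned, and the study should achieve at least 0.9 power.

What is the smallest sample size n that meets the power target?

For power 0.9 need Φ(δ − z_{0.025}) = 0.9, so δ = z_{0.025} + z_{0.10} = 1.960 + 1.282 = 3.242.
(For δ > 0 the lower-tail rejection region contributes negligibly to power, so the one-term inversion is standard.)
δ = d·√n ⇒ n = (δ/d)² = (3.242 / 0.42)² = 59.57.
Round up to the next whole unit.

n = 60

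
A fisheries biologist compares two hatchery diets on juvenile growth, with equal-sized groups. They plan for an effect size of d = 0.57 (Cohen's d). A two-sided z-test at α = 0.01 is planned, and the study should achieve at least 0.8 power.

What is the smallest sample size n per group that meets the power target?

Set Φ(δ − 2.576) = 0.8; then δ − 2.576 = Φ⁻¹(0.8) = 0.842, giving δ = 3.417.
(For δ > 0 the lower-tail rejection region contributes negligibly to power, so the one-term inversion is standard.)
δ = d·√(n/2) ⇒ n = 2(δ/d)² = 2 × (3.417 / 0.57)² = 71.89.
Rounding up, n = 72 per group.

n = 72 per group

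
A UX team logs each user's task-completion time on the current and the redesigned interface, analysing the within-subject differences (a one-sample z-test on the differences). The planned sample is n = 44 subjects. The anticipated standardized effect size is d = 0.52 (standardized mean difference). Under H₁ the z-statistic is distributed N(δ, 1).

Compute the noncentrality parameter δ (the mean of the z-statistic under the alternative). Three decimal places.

δ ≈ 3.449

The noncentrality parameter scales effect size by the design's sample-size factor: δ = d·√n = 0.52 × √44 = 3.4493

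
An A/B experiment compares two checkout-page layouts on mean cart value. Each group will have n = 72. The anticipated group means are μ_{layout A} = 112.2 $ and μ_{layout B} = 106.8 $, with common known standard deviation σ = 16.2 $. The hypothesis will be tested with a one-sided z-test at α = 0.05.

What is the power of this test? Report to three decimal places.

Standardized effect: d = |μ_{layout A} − μ_{layout B}| / σ = |112.2 − 106.8| / 16.2 = 0.3333
Noncentrality parameter: δ = d·√(n/2) = 0.3333 × √(72/2) = 2.0000
Critical value for a one-sided test at α = 0.05: z_α = 1.645.
Power = Φ(δ − 1.645) = Φ(0.355) = 0.6388.

Power ≈ 0.639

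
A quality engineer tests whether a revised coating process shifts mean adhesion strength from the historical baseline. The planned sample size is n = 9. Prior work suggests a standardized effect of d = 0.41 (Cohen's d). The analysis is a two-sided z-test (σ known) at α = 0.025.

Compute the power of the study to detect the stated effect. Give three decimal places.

Power ≈ 0.156

Noncentrality parameter: δ = d·√n = 0.41 × √9 = 1.2300
Critical value for a two-sided test at α = 0.025: z_{α/2} = 2.241.
Power = Φ(δ − 2.241) + Φ(−δ − 2.241) = Φ(-1.011) + Φ(-3.471) = 0.1559 + 0.0003 = 0.1562.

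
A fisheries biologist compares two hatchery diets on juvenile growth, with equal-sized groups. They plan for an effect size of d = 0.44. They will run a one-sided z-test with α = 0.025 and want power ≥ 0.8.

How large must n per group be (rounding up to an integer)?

For power 0.8 need Φ(δ − z_{0.025}) = 0.8, so δ = z_{0.025} + z_{0.20} = 1.960 + 0.842 = 2.802.
δ = d·√(n/2) ⇒ n = 2(δ/d)² = 2 × (2.802 / 0.44)² = 81.08.
Round up to the next whole unit.

n = 82 per group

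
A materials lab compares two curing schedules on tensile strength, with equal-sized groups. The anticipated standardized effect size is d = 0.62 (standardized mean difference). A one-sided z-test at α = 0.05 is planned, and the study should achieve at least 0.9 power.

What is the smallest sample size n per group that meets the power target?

n = 45 per group

For power 0.9 need Φ(δ − z_{0.05}) = 0.9, so δ = z_{0.05} + z_{0.10} = 1.645 + 1.282 = 2.926.
δ = d·√(n/2) ⇒ n = 2(δ/d)² = 2 × (2.926 / 0.62)² = 44.56.
Rounding up, n = 45 per group.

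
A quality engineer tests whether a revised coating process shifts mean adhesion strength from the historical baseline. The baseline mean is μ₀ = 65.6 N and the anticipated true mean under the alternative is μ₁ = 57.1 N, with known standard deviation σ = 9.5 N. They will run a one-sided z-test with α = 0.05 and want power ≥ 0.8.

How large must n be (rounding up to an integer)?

n = 8

Standardized effect: d = |μ₁ − μ₀| / σ = |57.1 − 65.6| / 9.5 = 0.8947
For power 0.8 need Φ(δ − z_{0.05}) = 0.8, so δ = z_{0.05} + z_{0.20} = 1.645 + 0.842 = 2.486.
δ = d·√n ⇒ n = (δ/d)² = (2.486 / 0.8947)² = 7.72.
Rounding up, n = 8.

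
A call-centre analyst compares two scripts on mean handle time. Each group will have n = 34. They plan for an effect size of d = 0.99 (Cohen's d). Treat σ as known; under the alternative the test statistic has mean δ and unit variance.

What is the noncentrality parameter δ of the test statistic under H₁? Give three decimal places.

δ = d·√(n/2) = 0.99 × √(34/2) = 4.0819

δ ≈ 4.082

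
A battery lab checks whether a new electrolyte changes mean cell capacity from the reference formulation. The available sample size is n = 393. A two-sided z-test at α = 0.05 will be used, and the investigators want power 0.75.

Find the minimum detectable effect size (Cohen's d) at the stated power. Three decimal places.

d ≈ 0.133

Need Φ(δ − 1.960) = 0.75, so δ = 1.960 + 0.674 = 2.634.
(The second rejection-region term Φ(−δ − z_{α/2}) is negligible and dropped.)
δ = d·√n ⇒ d = δ/√n = 2.634/√393 = 0.1329.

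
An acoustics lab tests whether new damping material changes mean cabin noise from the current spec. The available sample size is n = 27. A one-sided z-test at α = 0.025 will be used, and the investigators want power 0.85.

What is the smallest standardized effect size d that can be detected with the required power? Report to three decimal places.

Required noncentrality: δ = z_{0.025} + z_{0.15} = 1.960 + 1.036 = 2.996.
δ = d·√n ⇒ d = δ/√n = 2.996/√27 = 0.5767.

d ≈ 0.577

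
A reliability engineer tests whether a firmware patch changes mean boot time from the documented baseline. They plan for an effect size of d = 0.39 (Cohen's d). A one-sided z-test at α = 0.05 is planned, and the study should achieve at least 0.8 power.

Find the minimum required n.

n = 41

Set Φ(δ − 1.645) = 0.8; then δ − 1.645 = Φ⁻¹(0.8) = 0.842, giving δ = 2.486.
δ = d·√n ⇒ n = (δ/d)² = (2.486 / 0.39)² = 40.65.
Round up to the next whole unit.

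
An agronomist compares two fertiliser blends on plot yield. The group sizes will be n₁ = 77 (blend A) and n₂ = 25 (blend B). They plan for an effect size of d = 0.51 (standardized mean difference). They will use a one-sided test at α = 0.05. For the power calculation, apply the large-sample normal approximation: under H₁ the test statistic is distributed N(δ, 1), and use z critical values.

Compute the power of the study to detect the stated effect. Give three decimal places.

Power ≈ 0.716

Noncentrality parameter: δ = d / √(1/n₁ + 1/n₂) = 0.51 / √(1/77 + 1/25) = 2.2156
Critical value for a one-sided test at α = 0.05: z_α = 1.645.
Power = P(Z > 1.645 − δ) = Φ(0.571) = 0.7159.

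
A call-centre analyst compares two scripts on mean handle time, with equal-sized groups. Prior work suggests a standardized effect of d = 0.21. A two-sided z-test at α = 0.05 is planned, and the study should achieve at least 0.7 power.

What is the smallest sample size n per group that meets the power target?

Set Φ(δ − 1.960) = 0.7; then δ − 1.960 = Φ⁻¹(0.7) = 0.524, giving δ = 2.484.
(For δ > 0 the lower-tail rejection region contributes negligibly to power, so the one-term inversion is standard.)
δ = d·√(n/2) ⇒ n = 2(δ/d)² = 2 × (2.484 / 0.21)² = 279.91.
Rounding up, n = 280 per group.

n = 280 per group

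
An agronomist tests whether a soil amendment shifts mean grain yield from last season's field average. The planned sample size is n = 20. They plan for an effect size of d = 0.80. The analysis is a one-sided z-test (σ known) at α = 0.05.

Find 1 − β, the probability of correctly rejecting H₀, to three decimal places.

Power ≈ 0.973

Noncentrality parameter: δ = d·√n = 0.80 × √20 = 3.5777
One-sided α = 0.05 → critical value z_{0.05} = 1.645.
Power = Φ(δ − 1.645) = Φ(1.933) = 0.9734.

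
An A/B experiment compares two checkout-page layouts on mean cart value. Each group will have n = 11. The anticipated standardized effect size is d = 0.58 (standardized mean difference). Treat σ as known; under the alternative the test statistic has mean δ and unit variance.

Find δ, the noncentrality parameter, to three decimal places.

δ ≈ 1.360

δ = d·√(n/2) = 0.58 × √(11/2) = 1.3602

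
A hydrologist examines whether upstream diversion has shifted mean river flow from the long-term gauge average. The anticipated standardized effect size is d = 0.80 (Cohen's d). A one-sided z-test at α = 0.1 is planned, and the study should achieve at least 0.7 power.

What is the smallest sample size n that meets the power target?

n = 6

Set Φ(δ − 1.282) = 0.7; then δ − 1.282 = Φ⁻¹(0.7) = 0.524, giving δ = 1.806.
δ = d·√n ⇒ n = (δ/d)² = (1.806 / 0.80)² = 5.10.
Rounding up, n = 6.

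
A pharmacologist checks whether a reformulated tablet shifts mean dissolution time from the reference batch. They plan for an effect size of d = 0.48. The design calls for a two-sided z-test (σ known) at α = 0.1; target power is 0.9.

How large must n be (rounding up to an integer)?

n = 38

For power 0.9 need Φ(δ − z_{0.05}) = 0.9, so δ = z_{0.05} + z_{0.10} = 1.645 + 1.282 = 2.926.
(Ignoring the negligible lower-tail rejection probability gives the usual closed-form inversion.)
δ = d·√n ⇒ n = (δ/d)² = (2.926 / 0.48)² = 37.17.
Round up to the next whole unit.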